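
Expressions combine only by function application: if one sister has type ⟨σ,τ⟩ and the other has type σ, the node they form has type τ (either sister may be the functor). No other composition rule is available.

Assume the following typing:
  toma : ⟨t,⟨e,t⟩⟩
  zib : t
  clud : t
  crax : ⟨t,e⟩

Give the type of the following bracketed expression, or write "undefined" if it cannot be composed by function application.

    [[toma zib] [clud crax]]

t

[toma zib] — toma of type ⟨t,⟨e,t⟩⟩ combines with zib of type t: type ⟨e,t⟩.
[clud crax] — crax of type ⟨t,e⟩ combines with clud of type t: type e.
[[toma zib] [clud crax]] — [toma zib] of type ⟨e,t⟩ combines with [clud crax] of type e: type t.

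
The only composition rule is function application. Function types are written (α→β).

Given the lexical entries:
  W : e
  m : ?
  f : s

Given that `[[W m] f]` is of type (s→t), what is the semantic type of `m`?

[[W m] f] must have type (s→t). The sister f has type s; that is not a function onto (s→t), so [W m] must be the functor, of type (s→(s→t)).
[W m] must have type (s→(s→t)). The sister W has type e; that is not a function onto (s→(s→t)), so m must be the functor, of type (e→(s→(s→t))).

(e→(s→(s→t)))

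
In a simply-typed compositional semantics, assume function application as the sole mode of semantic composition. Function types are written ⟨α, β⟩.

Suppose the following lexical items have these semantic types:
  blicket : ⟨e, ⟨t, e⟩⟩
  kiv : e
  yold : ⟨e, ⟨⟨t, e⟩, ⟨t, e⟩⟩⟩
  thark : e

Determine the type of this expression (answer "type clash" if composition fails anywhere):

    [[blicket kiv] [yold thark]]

⟨t, e⟩

At [blicket kiv], blicket : ⟨e, ⟨t, e⟩⟩ takes kiv : e, giving ⟨t, e⟩.
At [yold thark], yold : ⟨e, ⟨⟨t, e⟩, ⟨t, e⟩⟩⟩ takes thark : e, giving ⟨⟨t, e⟩, ⟨t, e⟩⟩.
At [[blicket kiv] [yold thark]], [yold thark] : ⟨⟨t, e⟩, ⟨t, e⟩⟩ takes [blicket kiv] : ⟨t, e⟩, giving ⟨t, e⟩.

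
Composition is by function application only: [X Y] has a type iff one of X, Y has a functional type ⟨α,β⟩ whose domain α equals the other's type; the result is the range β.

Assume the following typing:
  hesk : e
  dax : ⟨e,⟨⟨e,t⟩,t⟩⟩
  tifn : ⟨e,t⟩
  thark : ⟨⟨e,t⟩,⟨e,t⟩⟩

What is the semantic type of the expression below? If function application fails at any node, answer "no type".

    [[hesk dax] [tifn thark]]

t

[hesk dax]: dax is ⟨e,⟨⟨e,t⟩,t⟩⟩, hesk is e; result ⟨⟨e,t⟩,t⟩.
[tifn thark]: thark is ⟨⟨e,t⟩,⟨e,t⟩⟩, tifn is ⟨e,t⟩; result ⟨e,t⟩.
[[hesk dax] [tifn thark]]: [hesk dax] is ⟨⟨e,t⟩,t⟩, [tifn thark] is ⟨e,t⟩; result t.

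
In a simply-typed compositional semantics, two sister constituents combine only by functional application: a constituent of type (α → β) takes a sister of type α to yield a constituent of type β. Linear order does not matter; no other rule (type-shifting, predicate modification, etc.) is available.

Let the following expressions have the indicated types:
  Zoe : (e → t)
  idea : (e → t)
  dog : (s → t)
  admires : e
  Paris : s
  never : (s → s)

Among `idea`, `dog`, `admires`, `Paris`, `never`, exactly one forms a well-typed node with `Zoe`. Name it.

admires

idea : (e → t) — Zoe needs e; idea needs e; neither fits.
dog : (s → t) — Zoe needs e; dog needs s; neither fits.
admires — combines: Zoe : (e → t) takes admires : e as argument, giving t.
Paris : s — Zoe needs e; Paris needs nothing (atomic); neither fits.
never : (s → s) — Zoe needs e; never needs s; neither fits.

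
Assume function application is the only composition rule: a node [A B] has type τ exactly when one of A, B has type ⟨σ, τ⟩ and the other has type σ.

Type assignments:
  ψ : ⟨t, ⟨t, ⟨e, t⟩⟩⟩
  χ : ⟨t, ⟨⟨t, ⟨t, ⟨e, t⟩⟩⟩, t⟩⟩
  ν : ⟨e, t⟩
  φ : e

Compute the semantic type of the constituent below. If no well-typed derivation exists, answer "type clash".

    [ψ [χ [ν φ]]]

[ν φ]: ν is ⟨e, t⟩, φ is e; result t.
[χ [ν φ]]: χ is ⟨t, ⟨⟨t, ⟨t, ⟨e, t⟩⟩⟩, t⟩⟩, [ν φ] is t; result ⟨⟨t, ⟨t, ⟨e, t⟩⟩⟩, t⟩.
[ψ [χ [ν φ]]]: [χ [ν φ]] is ⟨⟨t, ⟨t, ⟨e, t⟩⟩⟩, t⟩, ψ is ⟨t, ⟨t, ⟨e, t⟩⟩⟩; result t.

t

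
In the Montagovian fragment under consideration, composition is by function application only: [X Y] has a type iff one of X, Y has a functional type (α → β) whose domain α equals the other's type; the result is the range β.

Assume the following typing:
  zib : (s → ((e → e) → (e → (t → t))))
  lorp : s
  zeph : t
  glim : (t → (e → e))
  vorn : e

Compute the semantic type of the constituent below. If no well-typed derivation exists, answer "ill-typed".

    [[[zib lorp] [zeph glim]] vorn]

[zib lorp] — zib of type (s → ((e → e) → (e → (t → t)))) combines with lorp of type s: type ((e → e) → (e → (t → t))).
[zeph glim] — glim of type (t → (e → e)) combines with zeph of type t: type (e → e).
[[zib lorp] [zeph glim]] — [zib lorp] of type ((e → e) → (e → (t → t))) combines with [zeph glim] of type (e → e): type (e → (t → t)).
[[[zib lorp] [zeph glim]] vorn] — [[zib lorp] [zeph glim]] of type (e → (t → t)) combines with vorn of type e: type (t → t).

(t → t)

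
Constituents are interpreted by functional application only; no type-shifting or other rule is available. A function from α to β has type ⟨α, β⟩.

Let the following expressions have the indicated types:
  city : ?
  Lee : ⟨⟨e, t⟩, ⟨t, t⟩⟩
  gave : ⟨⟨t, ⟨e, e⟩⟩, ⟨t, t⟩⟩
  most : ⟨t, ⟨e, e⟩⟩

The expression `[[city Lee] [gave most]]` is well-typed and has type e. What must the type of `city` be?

At [[city Lee] [gave most]] (required: e): [gave most] is ⟨t, t⟩, which is not a function with range e; hence [city Lee] is the functor — type ⟨⟨t, t⟩, e⟩.
At [city Lee] (required: ⟨⟨t, t⟩, e⟩): Lee is ⟨⟨e, t⟩, ⟨t, t⟩⟩, which is not a function with range ⟨⟨t, t⟩, e⟩; hence city is the functor — type ⟨⟨⟨e, t⟩, ⟨t, t⟩⟩, ⟨⟨t, t⟩, e⟩⟩.

⟨⟨⟨e, t⟩, ⟨t, t⟩⟩, ⟨⟨t, t⟩, e⟩⟩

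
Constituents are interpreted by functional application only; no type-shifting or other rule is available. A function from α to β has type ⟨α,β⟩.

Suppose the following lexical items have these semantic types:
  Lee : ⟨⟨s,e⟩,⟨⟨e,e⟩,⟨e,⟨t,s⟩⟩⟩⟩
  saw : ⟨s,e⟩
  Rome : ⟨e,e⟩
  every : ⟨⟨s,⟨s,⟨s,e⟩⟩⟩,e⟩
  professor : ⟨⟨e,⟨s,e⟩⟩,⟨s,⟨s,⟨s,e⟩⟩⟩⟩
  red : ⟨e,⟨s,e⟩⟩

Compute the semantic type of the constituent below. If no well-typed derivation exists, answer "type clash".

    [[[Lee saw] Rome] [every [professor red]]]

At [Lee saw], Lee : ⟨⟨s,e⟩,⟨⟨e,e⟩,⟨e,⟨t,s⟩⟩⟩⟩ takes saw : ⟨s,e⟩, giving ⟨⟨e,e⟩,⟨e,⟨t,s⟩⟩⟩.
At [[Lee saw] Rome], [Lee saw] : ⟨⟨e,e⟩,⟨e,⟨t,s⟩⟩⟩ takes Rome : ⟨e,e⟩, giving ⟨e,⟨t,s⟩⟩.
At [professor red], professor : ⟨⟨e,⟨s,e⟩⟩,⟨s,⟨s,⟨s,e⟩⟩⟩⟩ takes red : ⟨e,⟨s,e⟩⟩, giving ⟨s,⟨s,⟨s,e⟩⟩⟩.
At [every [professor red]], every : ⟨⟨s,⟨s,⟨s,e⟩⟩⟩,e⟩ takes [professor red] : ⟨s,⟨s,⟨s,e⟩⟩⟩, giving e.
At [[[Lee saw] Rome] [every [professor red]]], [[Lee saw] Rome] : ⟨e,⟨t,s⟩⟩ takes [every [professor red]] : e, giving ⟨t,s⟩.

⟨t,s⟩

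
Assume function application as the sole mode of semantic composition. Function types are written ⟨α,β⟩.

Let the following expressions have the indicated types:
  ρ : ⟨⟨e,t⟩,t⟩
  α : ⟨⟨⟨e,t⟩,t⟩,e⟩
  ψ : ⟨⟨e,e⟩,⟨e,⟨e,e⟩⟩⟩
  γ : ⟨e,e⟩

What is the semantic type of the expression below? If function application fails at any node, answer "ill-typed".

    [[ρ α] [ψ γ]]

⟨e,e⟩

[ρ α]: ⟨⟨⟨e,t⟩,t⟩,e⟩ applied to ⟨⟨e,t⟩,t⟩ yields e.
[ψ γ]: ⟨⟨e,e⟩,⟨e,⟨e,e⟩⟩⟩ applied to ⟨e,e⟩ yields ⟨e,⟨e,e⟩⟩.
[[ρ α] [ψ γ]]: ⟨e,⟨e,e⟩⟩ applied to e yields ⟨e,e⟩.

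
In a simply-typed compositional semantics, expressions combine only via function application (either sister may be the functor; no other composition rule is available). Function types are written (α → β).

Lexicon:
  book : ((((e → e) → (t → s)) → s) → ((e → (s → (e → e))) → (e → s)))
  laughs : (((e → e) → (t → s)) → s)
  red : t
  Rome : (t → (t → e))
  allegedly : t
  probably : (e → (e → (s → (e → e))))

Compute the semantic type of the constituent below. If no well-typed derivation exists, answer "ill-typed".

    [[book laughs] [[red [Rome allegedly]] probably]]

[book laughs]: functor book : ((((e → e) → (t → s)) → s) → ((e → (s → (e → e))) → (e → s))), argument laughs : (((e → e) → (t → s)) → s); result ((e → (s → (e → e))) → (e → s)).
[Rome allegedly]: functor Rome : (t → (t → e)), argument allegedly : t; result (t → e).
[red [Rome allegedly]]: functor [Rome allegedly] : (t → e), argument red : t; result e.
[[red [Rome allegedly]] probably]: functor probably : (e → (e → (s → (e → e)))), argument [red [Rome allegedly]] : e; result (e → (s → (e → e))).
[[book laughs] [[red [Rome allegedly]] probably]]: functor [book laughs] : ((e → (s → (e → e))) → (e → s)), argument [[red [Rome allegedly]] probably] : (e → (s → (e → e))); result (e → s).

(e → s)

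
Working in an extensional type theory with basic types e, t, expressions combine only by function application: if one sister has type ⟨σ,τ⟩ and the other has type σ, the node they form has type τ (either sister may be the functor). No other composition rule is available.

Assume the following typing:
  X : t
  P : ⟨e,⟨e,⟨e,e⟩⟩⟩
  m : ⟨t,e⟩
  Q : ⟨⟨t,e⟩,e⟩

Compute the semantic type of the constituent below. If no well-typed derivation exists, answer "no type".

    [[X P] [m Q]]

[X P]: t with ⟨e,⟨e,⟨e,e⟩⟩⟩ — neither is a function whose domain matches the other; composition fails here.

no type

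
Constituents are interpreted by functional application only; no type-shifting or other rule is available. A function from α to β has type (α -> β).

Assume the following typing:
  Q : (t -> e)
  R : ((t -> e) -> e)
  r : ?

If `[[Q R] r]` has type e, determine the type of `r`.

(e -> e)

[[Q R] r] must have type e. The sister [Q R] has type e; that is not a function onto e, so r must be the functor, of type (e -> e).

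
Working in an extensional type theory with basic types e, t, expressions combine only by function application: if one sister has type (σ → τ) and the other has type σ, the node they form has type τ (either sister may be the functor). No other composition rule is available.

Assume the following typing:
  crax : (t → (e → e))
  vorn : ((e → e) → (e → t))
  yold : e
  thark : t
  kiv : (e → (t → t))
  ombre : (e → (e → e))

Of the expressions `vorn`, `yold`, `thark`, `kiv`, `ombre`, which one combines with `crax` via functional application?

vorn : ((e → e) → (e → t)) — crax needs t; vorn needs (e → e); neither fits.
yold : e — crax needs t; yold needs nothing (atomic); neither fits.
thark — combines: crax : (t → (e → e)) takes thark : t as argument, giving (e → e).
kiv : (e → (t → t)) — crax needs t; kiv needs e; neither fits.
ombre : (e → (e → e)) — crax needs t; ombre needs e; neither fits.

thark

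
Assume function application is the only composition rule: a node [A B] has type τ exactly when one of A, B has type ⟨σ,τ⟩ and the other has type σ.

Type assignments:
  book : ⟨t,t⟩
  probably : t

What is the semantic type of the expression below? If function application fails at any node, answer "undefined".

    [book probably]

t

[book probably]: functor book : ⟨t,t⟩, argument probably : t; result t.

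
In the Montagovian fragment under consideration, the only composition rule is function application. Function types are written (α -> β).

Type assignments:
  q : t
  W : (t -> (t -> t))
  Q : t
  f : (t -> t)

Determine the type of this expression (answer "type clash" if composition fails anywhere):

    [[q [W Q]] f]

t

[W Q]: functor W : (t -> (t -> t)), argument Q : t; result (t -> t).
[q [W Q]]: functor [W Q] : (t -> t), argument q : t; result t.
[[q [W Q]] f]: functor f : (t -> t), argument [q [W Q]] : t; result t.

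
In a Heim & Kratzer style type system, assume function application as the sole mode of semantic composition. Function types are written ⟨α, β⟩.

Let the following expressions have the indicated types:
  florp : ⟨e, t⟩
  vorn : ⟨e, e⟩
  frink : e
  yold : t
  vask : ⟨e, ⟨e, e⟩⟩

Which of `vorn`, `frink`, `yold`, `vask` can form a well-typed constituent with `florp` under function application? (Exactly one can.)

vorn : ⟨e, e⟩ — no; florp wants e, and vorn wants e.
frink — combines: florp : ⟨e, t⟩ takes frink : e as argument, giving t.
yold : t — no; florp wants e, and yold wants nothing (atomic).
vask : ⟨e, ⟨e, e⟩⟩ — no; florp wants e, and vask wants e.

frink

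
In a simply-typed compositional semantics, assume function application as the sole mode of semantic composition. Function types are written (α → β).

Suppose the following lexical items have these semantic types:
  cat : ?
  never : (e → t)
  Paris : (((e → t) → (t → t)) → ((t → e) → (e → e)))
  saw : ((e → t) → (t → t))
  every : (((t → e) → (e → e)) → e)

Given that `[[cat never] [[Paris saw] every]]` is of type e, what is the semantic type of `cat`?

((e → t) → (e → e))

For [[cat never] [[Paris saw] every]] to have type e with [[Paris saw] every] of type e, [cat never] must be the function: [cat never] : (e → e).
For [cat never] to have type (e → e) with never of type (e → t), cat must be the function: cat : ((e → t) → (e → e)).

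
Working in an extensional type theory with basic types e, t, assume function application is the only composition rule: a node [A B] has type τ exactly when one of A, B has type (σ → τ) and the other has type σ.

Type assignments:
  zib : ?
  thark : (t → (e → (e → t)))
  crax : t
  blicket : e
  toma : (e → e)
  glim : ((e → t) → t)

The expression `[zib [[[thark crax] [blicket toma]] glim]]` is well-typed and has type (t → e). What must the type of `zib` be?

At [zib [[[thark crax] [blicket toma]] glim]] (required: (t → e)): [[[thark crax] [blicket toma]] glim] is t, which is not a function with range (t → e); hence zib is the functor — type (t → (t → e)).

(t → (t → e))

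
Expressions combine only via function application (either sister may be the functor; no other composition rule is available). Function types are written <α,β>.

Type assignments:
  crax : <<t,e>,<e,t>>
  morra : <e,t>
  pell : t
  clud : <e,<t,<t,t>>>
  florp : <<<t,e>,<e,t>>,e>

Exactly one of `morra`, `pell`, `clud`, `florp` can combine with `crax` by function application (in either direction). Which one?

florp

morra : <e,t> — no; crax wants <t,e>, and morra wants e.
pell : t — no; crax wants <t,e>, and pell wants nothing (atomic).
clud : <e,<t,<t,t>>> — no; crax wants <t,e>, and clud wants e.
florp — combines: florp : <<<t,e>,<e,t>>,e> takes crax : <<t,e>,<e,t>> as argument, giving e.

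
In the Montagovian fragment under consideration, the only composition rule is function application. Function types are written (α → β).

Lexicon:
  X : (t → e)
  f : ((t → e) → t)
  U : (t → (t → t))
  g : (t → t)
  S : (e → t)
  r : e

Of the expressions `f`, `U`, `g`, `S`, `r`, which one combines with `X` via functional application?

f — combines: f : ((t → e) → t) takes X : (t → e) as argument, giving t.
U : (t → (t → t)) — neither side's domain matches the other.
g : (t → t) — neither side's domain matches the other.
S : (e → t) — neither side's domain matches the other.
r : e — neither side's domain matches the other.

f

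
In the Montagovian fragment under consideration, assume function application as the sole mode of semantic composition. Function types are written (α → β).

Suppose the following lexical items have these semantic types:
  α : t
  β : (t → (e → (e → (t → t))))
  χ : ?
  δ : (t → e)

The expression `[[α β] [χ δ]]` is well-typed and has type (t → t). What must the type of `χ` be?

For [[α β] [χ δ]] to have type (t → t) with [α β] of type (e → (e → (t → t))), [χ δ] must be the function: [χ δ] : ((e → (e → (t → t))) → (t → t)).
For [χ δ] to have type ((e → (e → (t → t))) → (t → t)) with δ of type (t → e), χ must be the function: χ : ((t → e) → ((e → (e → (t → t))) → (t → t))).

((t → e) → ((e → (e → (t → t))) → (t → t)))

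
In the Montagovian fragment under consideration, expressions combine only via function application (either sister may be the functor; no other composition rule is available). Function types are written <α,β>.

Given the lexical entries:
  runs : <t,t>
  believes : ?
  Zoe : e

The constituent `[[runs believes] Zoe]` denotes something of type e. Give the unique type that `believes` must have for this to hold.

<<t,t>,<e,e>>

[[runs believes] Zoe] is required to be e. Zoe : e cannot yield e as functor, so [runs believes] : <e,e>.
[runs believes] is required to be <e,e>. runs : <t,t> cannot yield <e,e> as functor, so believes : <<t,t>,<e,e>>.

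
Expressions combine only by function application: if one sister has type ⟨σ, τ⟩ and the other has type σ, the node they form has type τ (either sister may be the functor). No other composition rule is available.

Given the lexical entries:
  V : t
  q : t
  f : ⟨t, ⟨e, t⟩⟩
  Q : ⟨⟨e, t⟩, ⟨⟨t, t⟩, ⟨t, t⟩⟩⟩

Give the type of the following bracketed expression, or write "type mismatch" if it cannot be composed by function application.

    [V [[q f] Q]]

[q f] — f of type ⟨t, ⟨e, t⟩⟩ combines with q of type t: type ⟨e, t⟩.
[[q f] Q] — Q of type ⟨⟨e, t⟩, ⟨⟨t, t⟩, ⟨t, t⟩⟩⟩ combines with [q f] of type ⟨e, t⟩: type ⟨⟨t, t⟩, ⟨t, t⟩⟩.
[V [[q f] Q]]: t with ⟨⟨t, t⟩, ⟨t, t⟩⟩ — neither is a function whose domain matches the other; composition fails here.

type mismatch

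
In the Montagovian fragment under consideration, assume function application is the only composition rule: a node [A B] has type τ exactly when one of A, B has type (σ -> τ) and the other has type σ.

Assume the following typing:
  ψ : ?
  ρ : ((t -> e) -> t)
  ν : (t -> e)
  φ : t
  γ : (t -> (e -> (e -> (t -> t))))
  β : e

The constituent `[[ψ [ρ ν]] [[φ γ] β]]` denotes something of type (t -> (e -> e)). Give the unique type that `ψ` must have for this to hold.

[[ψ [ρ ν]] [[φ γ] β]] is required to be (t -> (e -> e)). [[φ γ] β] : (e -> (t -> t)) cannot yield (t -> (e -> e)) as functor, so [ψ [ρ ν]] : ((e -> (t -> t)) -> (t -> (e -> e))).
[ψ [ρ ν]] is required to be ((e -> (t -> t)) -> (t -> (e -> e))). [ρ ν] : t cannot yield ((e -> (t -> t)) -> (t -> (e -> e))) as functor, so ψ : (t -> ((e -> (t -> t)) -> (t -> (e -> e)))).

(t -> ((e -> (t -> t)) -> (t -> (e -> e))))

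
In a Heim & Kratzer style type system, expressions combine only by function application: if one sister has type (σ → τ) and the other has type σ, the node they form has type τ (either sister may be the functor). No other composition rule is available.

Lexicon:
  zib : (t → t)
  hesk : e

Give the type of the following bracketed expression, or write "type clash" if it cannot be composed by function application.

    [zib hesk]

type clash

[zib hesk]: (t → t) and e cannot combine by function application — type clash.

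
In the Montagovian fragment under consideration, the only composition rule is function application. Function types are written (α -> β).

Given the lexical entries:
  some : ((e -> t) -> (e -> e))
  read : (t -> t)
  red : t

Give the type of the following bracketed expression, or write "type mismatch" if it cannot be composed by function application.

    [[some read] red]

[some read]: ((e -> t) -> (e -> e)) and (t -> t) cannot combine by function application — type clash.

type mismatch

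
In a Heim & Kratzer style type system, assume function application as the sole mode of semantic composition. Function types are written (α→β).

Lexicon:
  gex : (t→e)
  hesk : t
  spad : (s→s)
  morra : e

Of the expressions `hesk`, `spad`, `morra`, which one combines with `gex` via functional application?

hesk

hesk — combines: gex : (t→e) takes hesk : t as argument, giving e.
spad : (s→s) — no; gex wants t, and spad wants s.
morra : e — no; gex wants t, and morra wants nothing (atomic).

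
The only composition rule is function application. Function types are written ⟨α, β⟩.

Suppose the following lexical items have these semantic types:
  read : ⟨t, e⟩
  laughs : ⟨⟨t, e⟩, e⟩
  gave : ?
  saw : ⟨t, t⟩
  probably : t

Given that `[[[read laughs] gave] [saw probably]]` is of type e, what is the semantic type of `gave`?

⟨e, ⟨t, e⟩⟩

[[[read laughs] gave] [saw probably]] is required to be e. [saw probably] : t cannot yield e as functor, so [[read laughs] gave] : ⟨t, e⟩.
[[read laughs] gave] is required to be ⟨t, e⟩. [read laughs] : e cannot yield ⟨t, e⟩ as functor, so gave : ⟨e, ⟨t, e⟩⟩.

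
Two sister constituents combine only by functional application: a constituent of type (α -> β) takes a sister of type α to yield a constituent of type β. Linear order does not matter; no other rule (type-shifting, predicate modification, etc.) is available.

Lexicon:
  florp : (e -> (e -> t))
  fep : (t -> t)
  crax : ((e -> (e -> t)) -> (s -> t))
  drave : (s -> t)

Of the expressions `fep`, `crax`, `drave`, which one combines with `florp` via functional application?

fep : (t -> t) — neither side's domain matches the other.
crax — combines: crax : ((e -> (e -> t)) -> (s -> t)) takes florp : (e -> (e -> t)) as argument, giving (s -> t).
drave : (s -> t) — neither side's domain matches the other.

crax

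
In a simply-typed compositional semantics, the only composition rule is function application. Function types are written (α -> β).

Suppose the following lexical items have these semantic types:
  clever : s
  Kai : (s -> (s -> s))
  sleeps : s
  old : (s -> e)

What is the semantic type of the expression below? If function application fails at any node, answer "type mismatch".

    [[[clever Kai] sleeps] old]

e

[clever Kai]: Kai is (s -> (s -> s)), clever is s; result (s -> s).
[[clever Kai] sleeps]: [clever Kai] is (s -> s), sleeps is s; result s.
[[[clever Kai] sleeps] old]: old is (s -> e), [[clever Kai] sleeps] is s; result e.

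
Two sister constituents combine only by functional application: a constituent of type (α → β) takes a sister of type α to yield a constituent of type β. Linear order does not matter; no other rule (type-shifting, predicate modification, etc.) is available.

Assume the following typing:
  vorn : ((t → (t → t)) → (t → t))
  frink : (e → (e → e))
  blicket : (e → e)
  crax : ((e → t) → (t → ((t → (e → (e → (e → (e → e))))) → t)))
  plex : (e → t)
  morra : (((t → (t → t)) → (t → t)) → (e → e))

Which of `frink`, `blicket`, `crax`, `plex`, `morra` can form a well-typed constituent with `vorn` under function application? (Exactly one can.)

frink : (e → (e → e)) — neither side's domain matches the other.
blicket : (e → e) — neither side's domain matches the other.
crax : ((e → t) → (t → ((t → (e → (e → (e → (e → e))))) → t))) — neither side's domain matches the other.
plex : (e → t) — neither side's domain matches the other.
morra — combines: morra : (((t → (t → t)) → (t → t)) → (e → e)) takes vorn : ((t → (t → t)) → (t → t)) as argument, giving (e → e).

morra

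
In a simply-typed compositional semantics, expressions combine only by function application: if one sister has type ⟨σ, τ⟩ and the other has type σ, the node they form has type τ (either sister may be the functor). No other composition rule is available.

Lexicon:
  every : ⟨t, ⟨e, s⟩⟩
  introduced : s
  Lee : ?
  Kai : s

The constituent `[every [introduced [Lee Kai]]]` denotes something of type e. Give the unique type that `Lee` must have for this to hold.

⟨s, ⟨s, ⟨⟨t, ⟨e, s⟩⟩, e⟩⟩⟩

[every [introduced [Lee Kai]]] must have type e. The sister every has type ⟨t, ⟨e, s⟩⟩; that is not a function onto e, so [introduced [Lee Kai]] must be the functor, of type ⟨⟨t, ⟨e, s⟩⟩, e⟩.
[introduced [Lee Kai]] must have type ⟨⟨t, ⟨e, s⟩⟩, e⟩. The sister introduced has type s; that is not a function onto ⟨⟨t, ⟨e, s⟩⟩, e⟩, so [Lee Kai] must be the functor, of type ⟨s, ⟨⟨t, ⟨e, s⟩⟩, e⟩⟩.
[Lee Kai] must have type ⟨s, ⟨⟨t, ⟨e, s⟩⟩, e⟩⟩. The sister Kai has type s; that is not a function onto ⟨s, ⟨⟨t, ⟨e, s⟩⟩, e⟩⟩, so Lee must be the functor, of type ⟨s, ⟨s, ⟨⟨t, ⟨e, s⟩⟩, e⟩⟩⟩.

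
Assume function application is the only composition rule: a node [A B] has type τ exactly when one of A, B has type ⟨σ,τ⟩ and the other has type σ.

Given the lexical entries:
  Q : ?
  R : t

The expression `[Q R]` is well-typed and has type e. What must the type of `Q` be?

[Q R] must have type e. The sister R has type t; that is not a function onto e, so Q must be the functor, of type ⟨t,e⟩.

⟨t,e⟩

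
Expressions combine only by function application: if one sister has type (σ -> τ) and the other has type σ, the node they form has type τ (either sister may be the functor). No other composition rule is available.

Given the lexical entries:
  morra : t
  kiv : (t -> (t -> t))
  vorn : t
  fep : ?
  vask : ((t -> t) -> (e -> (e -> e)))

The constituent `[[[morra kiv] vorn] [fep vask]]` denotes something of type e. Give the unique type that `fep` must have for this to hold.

For [[[morra kiv] vorn] [fep vask]] to have type e with [[morra kiv] vorn] of type t, [fep vask] must be the function: [fep vask] : (t -> e).
For [fep vask] to have type (t -> e) with vask of type ((t -> t) -> (e -> (e -> e))), fep must be the function: fep : (((t -> t) -> (e -> (e -> e))) -> (t -> e)).

(((t -> t) -> (e -> (e -> e))) -> (t -> e))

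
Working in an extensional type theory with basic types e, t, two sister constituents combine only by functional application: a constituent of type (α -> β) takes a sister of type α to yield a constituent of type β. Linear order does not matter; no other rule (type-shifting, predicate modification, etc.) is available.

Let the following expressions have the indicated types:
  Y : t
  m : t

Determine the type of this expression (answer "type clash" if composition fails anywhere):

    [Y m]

[Y m]: t with t — neither is a function whose domain matches the other; composition fails here.

type clash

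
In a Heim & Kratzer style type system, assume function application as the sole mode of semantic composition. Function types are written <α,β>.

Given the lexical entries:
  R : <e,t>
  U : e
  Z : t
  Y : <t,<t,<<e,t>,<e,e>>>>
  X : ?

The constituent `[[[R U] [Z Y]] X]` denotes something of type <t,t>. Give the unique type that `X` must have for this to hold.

[[[R U] [Z Y]] X] is required to be <t,t>. [[R U] [Z Y]] : <<e,t>,<e,e>> cannot yield <t,t> as functor, so X : <<<e,t>,<e,e>>,<t,t>>.

<<<e,t>,<e,e>>,<t,t>>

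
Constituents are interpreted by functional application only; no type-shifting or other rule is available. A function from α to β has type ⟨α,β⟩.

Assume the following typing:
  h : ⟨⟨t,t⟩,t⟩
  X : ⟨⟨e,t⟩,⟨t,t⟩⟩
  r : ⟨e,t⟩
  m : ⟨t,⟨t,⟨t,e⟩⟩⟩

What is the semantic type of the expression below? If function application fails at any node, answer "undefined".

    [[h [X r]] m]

At [X r], X : ⟨⟨e,t⟩,⟨t,t⟩⟩ takes r : ⟨e,t⟩, giving ⟨t,t⟩.
At [h [X r]], h : ⟨⟨t,t⟩,t⟩ takes [X r] : ⟨t,t⟩, giving t.
At [[h [X r]] m], m : ⟨t,⟨t,⟨t,e⟩⟩⟩ takes [h [X r]] : t, giving ⟨t,⟨t,e⟩⟩.

⟨t,⟨t,e⟩⟩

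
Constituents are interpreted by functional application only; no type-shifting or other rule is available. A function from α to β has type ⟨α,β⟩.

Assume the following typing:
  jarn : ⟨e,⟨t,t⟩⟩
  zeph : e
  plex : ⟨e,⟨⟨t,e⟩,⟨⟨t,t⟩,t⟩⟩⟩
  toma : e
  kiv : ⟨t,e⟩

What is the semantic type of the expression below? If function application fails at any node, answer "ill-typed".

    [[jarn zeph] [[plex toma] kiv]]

t

[jarn zeph] — jarn of type ⟨e,⟨t,t⟩⟩ combines with zeph of type e: type ⟨t,t⟩.
[plex toma] — plex of type ⟨e,⟨⟨t,e⟩,⟨⟨t,t⟩,t⟩⟩⟩ combines with toma of type e: type ⟨⟨t,e⟩,⟨⟨t,t⟩,t⟩⟩.
[[plex toma] kiv] — [plex toma] of type ⟨⟨t,e⟩,⟨⟨t,t⟩,t⟩⟩ combines with kiv of type ⟨t,e⟩: type ⟨⟨t,t⟩,t⟩.
[[jarn zeph] [[plex toma] kiv]] — [[plex toma] kiv] of type ⟨⟨t,t⟩,t⟩ combines with [jarn zeph] of type ⟨t,t⟩: type t.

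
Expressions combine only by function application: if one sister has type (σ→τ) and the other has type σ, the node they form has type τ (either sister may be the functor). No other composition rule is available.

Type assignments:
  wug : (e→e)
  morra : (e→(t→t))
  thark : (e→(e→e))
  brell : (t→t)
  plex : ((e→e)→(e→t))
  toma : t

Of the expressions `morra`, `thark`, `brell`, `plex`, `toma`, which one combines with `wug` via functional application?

plex

morra : (e→(t→t)) — does not combine with wug.
thark : (e→(e→e)) — does not combine with wug.
brell : (t→t) — does not combine with wug.
plex — combines: plex : ((e→e)→(e→t)) takes wug : (e→e) as argument, giving (e→t).
toma : t — does not combine with wug.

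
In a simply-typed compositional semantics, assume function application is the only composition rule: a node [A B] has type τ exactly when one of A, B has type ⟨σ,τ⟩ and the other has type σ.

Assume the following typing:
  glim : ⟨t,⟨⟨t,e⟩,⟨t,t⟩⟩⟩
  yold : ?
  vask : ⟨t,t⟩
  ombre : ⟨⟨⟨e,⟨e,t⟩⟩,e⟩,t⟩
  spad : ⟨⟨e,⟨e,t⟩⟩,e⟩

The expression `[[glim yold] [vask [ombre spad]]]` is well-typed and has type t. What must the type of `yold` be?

At [[glim yold] [vask [ombre spad]]] (required: t): [vask [ombre spad]] is t, which is not a function with range t; hence [glim yold] is the functor — type ⟨t,t⟩.
At [glim yold] (required: ⟨t,t⟩): glim is ⟨t,⟨⟨t,e⟩,⟨t,t⟩⟩⟩, which is not a function with range ⟨t,t⟩; hence yold is the functor — type ⟨⟨t,⟨⟨t,e⟩,⟨t,t⟩⟩⟩,⟨t,t⟩⟩.

⟨⟨t,⟨⟨t,e⟩,⟨t,t⟩⟩⟩,⟨t,t⟩⟩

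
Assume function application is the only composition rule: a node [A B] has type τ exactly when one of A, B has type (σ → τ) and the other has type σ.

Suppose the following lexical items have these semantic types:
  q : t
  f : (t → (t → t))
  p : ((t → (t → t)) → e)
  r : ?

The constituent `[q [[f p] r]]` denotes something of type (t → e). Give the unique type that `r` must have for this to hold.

(e → (t → (t → e)))

At [q [[f p] r]] (required: (t → e)): q is t, which is not a function with range (t → e); hence [[f p] r] is the functor — type (t → (t → e)).
At [[f p] r] (required: (t → (t → e))): [f p] is e, which is not a function with range (t → (t → e)); hence r is the functor — type (e → (t → (t → e))).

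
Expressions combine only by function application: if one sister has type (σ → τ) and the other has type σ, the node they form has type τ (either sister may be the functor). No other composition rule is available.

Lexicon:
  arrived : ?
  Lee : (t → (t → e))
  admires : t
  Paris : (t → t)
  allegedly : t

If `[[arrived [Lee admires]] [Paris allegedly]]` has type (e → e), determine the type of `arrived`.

((t → e) → (t → (e → e)))

For [[arrived [Lee admires]] [Paris allegedly]] to have type (e → e) with [Paris allegedly] of type t, [arrived [Lee admires]] must be the function: [arrived [Lee admires]] : (t → (e → e)).
For [arrived [Lee admires]] to have type (t → (e → e)) with [Lee admires] of type (t → e), arrived must be the function: arrived : ((t → e) → (t → (e → e))).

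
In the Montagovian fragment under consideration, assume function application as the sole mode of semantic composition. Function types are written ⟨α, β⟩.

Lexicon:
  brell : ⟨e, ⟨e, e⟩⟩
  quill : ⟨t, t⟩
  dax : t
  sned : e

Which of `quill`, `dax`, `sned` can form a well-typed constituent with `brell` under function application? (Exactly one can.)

sned

quill : ⟨t, t⟩ — brell needs e; quill needs t; neither fits.
dax : t — brell needs e; dax needs nothing (atomic); neither fits.
sned — combines: brell : ⟨e, ⟨e, e⟩⟩ takes sned : e as argument, giving ⟨e, e⟩.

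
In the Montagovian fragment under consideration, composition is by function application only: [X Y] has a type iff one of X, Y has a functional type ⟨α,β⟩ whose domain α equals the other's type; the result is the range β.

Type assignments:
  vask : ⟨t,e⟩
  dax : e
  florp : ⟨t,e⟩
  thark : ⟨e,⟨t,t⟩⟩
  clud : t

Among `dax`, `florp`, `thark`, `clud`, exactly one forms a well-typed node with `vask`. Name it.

dax : e — neither side's domain matches the other.
florp : ⟨t,e⟩ — neither side's domain matches the other.
thark : ⟨e,⟨t,t⟩⟩ — neither side's domain matches the other.
clud — combines: vask : ⟨t,e⟩ takes clud : t as argument, giving e.

clud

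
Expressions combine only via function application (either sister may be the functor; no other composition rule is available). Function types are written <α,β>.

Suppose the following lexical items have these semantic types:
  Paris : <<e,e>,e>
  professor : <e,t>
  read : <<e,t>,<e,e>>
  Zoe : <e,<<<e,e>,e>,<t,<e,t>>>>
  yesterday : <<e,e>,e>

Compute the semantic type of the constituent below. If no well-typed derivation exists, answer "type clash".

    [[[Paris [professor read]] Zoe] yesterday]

<t,<e,t>>

[professor read]: <<e,t>,<e,e>> applied to <e,t> yields <e,e>.
[Paris [professor read]]: <<e,e>,e> applied to <e,e> yields e.
[[Paris [professor read]] Zoe]: <e,<<<e,e>,e>,<t,<e,t>>>> applied to e yields <<<e,e>,e>,<t,<e,t>>>.
[[[Paris [professor read]] Zoe] yesterday]: <<<e,e>,e>,<t,<e,t>>> applied to <<e,e>,e> yields <t,<e,t>>.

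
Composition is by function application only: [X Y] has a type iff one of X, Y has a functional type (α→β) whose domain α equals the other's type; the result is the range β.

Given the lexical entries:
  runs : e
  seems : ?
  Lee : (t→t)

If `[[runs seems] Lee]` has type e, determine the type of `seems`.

[[runs seems] Lee] must have type e. The sister Lee has type (t→t); that is not a function onto e, so [runs seems] must be the functor, of type ((t→t)→e).
[runs seems] must have type ((t→t)→e). The sister runs has type e; that is not a function onto ((t→t)→e), so seems must be the functor, of type (e→((t→t)→e)).

(e→((t→t)→e))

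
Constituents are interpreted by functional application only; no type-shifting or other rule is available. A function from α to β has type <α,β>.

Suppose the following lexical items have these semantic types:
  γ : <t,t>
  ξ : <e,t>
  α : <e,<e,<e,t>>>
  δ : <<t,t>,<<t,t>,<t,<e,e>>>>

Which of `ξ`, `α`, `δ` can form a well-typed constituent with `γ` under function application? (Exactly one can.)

δ

ξ : <e,t> — does not combine with γ.
α : <e,<e,<e,t>>> — does not combine with γ.
δ — combines: δ : <<t,t>,<<t,t>,<t,<e,e>>>> takes γ : <t,t> as argument, giving <<t,t>,<t,<e,e>>>.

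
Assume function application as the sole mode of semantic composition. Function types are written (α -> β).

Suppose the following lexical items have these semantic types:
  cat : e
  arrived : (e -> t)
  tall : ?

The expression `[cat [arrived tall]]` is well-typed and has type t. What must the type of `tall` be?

((e -> t) -> (e -> t))

[cat [arrived tall]] must have type t. The sister cat has type e; that is not a function onto t, so [arrived tall] must be the functor, of type (e -> t).
[arrived tall] must have type (e -> t). The sister arrived has type (e -> t); that is not a function onto (e -> t), so tall must be the functor, of type ((e -> t) -> (e -> t)).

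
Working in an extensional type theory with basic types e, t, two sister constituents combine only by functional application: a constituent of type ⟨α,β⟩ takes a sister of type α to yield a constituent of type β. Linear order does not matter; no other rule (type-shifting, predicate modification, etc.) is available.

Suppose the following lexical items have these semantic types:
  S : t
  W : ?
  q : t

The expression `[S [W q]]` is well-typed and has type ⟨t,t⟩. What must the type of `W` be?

[S [W q]] is required to be ⟨t,t⟩. S : t cannot yield ⟨t,t⟩ as functor, so [W q] : ⟨t,⟨t,t⟩⟩.
[W q] is required to be ⟨t,⟨t,t⟩⟩. q : t cannot yield ⟨t,⟨t,t⟩⟩ as functor, so W : ⟨t,⟨t,⟨t,t⟩⟩⟩.

⟨t,⟨t,⟨t,t⟩⟩⟩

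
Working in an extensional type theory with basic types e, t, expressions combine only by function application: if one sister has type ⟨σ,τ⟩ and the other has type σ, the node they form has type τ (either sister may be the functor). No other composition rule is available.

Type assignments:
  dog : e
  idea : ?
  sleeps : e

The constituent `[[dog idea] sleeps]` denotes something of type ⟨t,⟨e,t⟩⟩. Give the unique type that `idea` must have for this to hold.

⟨e,⟨e,⟨t,⟨e,t⟩⟩⟩⟩

[[dog idea] sleeps] must have type ⟨t,⟨e,t⟩⟩. The sister sleeps has type e; that is not a function onto ⟨t,⟨e,t⟩⟩, so [dog idea] must be the functor, of type ⟨e,⟨t,⟨e,t⟩⟩⟩.
[dog idea] must have type ⟨e,⟨t,⟨e,t⟩⟩⟩. The sister dog has type e; that is not a function onto ⟨e,⟨t,⟨e,t⟩⟩⟩, so idea must be the functor, of type ⟨e,⟨e,⟨t,⟨e,t⟩⟩⟩⟩.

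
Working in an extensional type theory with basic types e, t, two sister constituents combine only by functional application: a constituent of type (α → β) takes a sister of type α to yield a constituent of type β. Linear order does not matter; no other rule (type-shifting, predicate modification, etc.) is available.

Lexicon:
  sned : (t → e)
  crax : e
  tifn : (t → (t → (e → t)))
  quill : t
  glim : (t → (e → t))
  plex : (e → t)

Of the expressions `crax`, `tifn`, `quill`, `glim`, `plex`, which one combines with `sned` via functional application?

crax : e — sned needs t; crax needs nothing (atomic); neither fits.
tifn : (t → (t → (e → t))) — sned needs t; tifn needs t; neither fits.
quill — combines: sned : (t → e) takes quill : t as argument, giving e.
glim : (t → (e → t)) — sned needs t; glim needs t; neither fits.
plex : (e → t) — sned needs t; plex needs e; neither fits.

quill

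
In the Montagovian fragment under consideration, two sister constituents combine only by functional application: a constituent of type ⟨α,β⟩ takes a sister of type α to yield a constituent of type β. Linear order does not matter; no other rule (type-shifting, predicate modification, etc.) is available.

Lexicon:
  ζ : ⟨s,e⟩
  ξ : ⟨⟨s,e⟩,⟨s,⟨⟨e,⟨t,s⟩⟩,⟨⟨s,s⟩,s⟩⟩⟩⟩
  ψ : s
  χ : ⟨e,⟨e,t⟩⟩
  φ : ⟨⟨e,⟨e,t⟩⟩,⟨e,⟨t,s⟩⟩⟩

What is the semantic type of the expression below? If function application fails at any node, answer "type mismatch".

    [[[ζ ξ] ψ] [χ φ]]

[ζ ξ]: ξ is ⟨⟨s,e⟩,⟨s,⟨⟨e,⟨t,s⟩⟩,⟨⟨s,s⟩,s⟩⟩⟩⟩, ζ is ⟨s,e⟩; result ⟨s,⟨⟨e,⟨t,s⟩⟩,⟨⟨s,s⟩,s⟩⟩⟩.
[[ζ ξ] ψ]: [ζ ξ] is ⟨s,⟨⟨e,⟨t,s⟩⟩,⟨⟨s,s⟩,s⟩⟩⟩, ψ is s; result ⟨⟨e,⟨t,s⟩⟩,⟨⟨s,s⟩,s⟩⟩.
[χ φ]: φ is ⟨⟨e,⟨e,t⟩⟩,⟨e,⟨t,s⟩⟩⟩, χ is ⟨e,⟨e,t⟩⟩; result ⟨e,⟨t,s⟩⟩.
[[[ζ ξ] ψ] [χ φ]]: [[ζ ξ] ψ] is ⟨⟨e,⟨t,s⟩⟩,⟨⟨s,s⟩,s⟩⟩, [χ φ] is ⟨e,⟨t,s⟩⟩; result ⟨⟨s,s⟩,s⟩.

⟨⟨s,s⟩,s⟩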